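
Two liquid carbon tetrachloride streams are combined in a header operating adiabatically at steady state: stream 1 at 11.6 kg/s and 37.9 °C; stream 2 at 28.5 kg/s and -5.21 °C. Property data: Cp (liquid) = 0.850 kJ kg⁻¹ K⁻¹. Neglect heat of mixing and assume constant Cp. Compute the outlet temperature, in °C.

No heat crosses the boundary, so H_out = H_in.
T_out = Σ ṁᵢCp,ᵢTᵢ / Σ ṁᵢCp,ᵢ
      = 247.48 / 34.085 = 7.2607 °C

T_out = 7.26 °C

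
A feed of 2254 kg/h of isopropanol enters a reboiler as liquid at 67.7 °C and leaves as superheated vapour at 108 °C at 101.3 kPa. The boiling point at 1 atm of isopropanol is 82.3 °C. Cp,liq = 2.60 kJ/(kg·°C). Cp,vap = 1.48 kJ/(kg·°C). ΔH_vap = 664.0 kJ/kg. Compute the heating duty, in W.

Q = 463000 W

liquid 67.7→82.3 °C: 37.96 kJ/kg
vaporisation at 82.3 °C: 664 kJ/kg
vapour 82.3→108 °C: 38.036 kJ/kg
Δh = 37.96 + 664 + 38.036 = 740 kJ/kg
Q = ṁ·Δh = 2254 kg/h × 740 kJ/kg = 1.668e+06 kJ/h
|Q| = 463.32 kW = 463320 W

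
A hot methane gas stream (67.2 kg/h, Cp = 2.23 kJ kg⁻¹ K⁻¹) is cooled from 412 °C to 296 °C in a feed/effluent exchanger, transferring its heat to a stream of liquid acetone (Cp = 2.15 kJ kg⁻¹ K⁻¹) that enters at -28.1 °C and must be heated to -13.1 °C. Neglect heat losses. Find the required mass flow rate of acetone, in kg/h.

Heat released by hot stream: Q = 67.2 × 2.23 × (412 − 296) = 17383 kJ/h
Energy balance on cold side (adiabatic exchanger): Q = ṁ_c·Cp_c·(T_c,out − T_c,in)
ṁ_c = 17383 / [2.15 × (-13.1 − -28.1)] = 539.02 kg/h

ṁ_c = 539 kg/h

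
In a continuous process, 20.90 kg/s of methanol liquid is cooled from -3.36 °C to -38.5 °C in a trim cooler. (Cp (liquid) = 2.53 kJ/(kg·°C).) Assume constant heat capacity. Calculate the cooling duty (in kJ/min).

Q = ṁ·Cp·ΔT = 20.90 × 2.53 × (-38.5 − -3.36) = -1858.1 kJ/s
Cooling duty = 111490 kJ/min

Q_c = 111000 kJ/min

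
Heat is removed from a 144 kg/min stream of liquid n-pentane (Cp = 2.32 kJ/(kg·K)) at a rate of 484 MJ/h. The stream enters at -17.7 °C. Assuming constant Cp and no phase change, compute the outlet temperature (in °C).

Q = 484 MJ/h = 8066.7 kJ/min
ΔT = Q/(ṁ·Cp) = 8066.7/(144×2.32) = 24.146 K
T_out = -17.7 − 24.146 = -41.846 °C

T_out = -41.8 °C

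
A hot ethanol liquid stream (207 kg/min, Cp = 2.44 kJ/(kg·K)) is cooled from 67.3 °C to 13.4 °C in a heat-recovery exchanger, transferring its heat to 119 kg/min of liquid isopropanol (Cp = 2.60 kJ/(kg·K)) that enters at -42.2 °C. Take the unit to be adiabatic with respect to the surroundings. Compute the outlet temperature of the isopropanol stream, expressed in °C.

Heat released by hot stream: Q = 207 × 2.44 × (67.3 − 13.4) = 27224 kJ/min
Energy balance on cold side (adiabatic exchanger): Q = ṁ_c·Cp_c·(T_c,out − T_c,in)
T_c,out = -42.2 + 27224/(119 × 2.60) = 45.789 °C

T_c,out = 45.8 °C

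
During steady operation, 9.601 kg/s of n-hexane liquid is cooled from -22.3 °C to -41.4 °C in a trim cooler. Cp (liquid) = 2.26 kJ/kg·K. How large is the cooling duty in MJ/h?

Q = ṁ·Cp·ΔT = 9.601 × 2.26 × (-41.4 − -22.3) = -414.44 kJ/s
Cooling duty = 1492 MJ/h

Q_c = 1490 MJ/h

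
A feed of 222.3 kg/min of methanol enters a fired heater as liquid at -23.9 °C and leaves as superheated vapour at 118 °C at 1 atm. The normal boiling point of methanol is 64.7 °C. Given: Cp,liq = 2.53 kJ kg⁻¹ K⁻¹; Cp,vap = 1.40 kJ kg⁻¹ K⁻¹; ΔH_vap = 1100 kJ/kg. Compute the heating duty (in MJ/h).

liquid -23.9→64.7 °C: 224.16 kJ/kg
vaporisation at 64.7 °C: 1100 kJ/kg
vapour 64.7→118 °C: 74.62 kJ/kg
Δh = 224.16 + 1100 + 74.62 = 1398.8 kJ/kg
Q = ṁ·Δh = 222.3 kg/min × 1398.8 kJ/kg = 310950 kJ/min
|Q| = 5182.5 kW = 18657 MJ/h

Q = 18700 MJ/h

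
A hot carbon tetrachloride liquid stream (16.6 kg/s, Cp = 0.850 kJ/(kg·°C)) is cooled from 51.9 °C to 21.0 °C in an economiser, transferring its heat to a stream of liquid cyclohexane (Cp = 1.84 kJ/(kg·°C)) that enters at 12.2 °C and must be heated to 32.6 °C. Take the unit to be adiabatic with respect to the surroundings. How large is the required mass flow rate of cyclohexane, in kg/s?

Heat released by hot stream: Q = 16.6 × 0.850 × (51.9 − 21.0) = 436 kJ/s
Energy balance on cold side (adiabatic exchanger): Q = ṁ_c·Cp_c·(T_c,out − T_c,in)
ṁ_c = 436 / [1.84 × (32.6 − 12.2)] = 11.615 kg/s

ṁ_c = 11.6 kg/s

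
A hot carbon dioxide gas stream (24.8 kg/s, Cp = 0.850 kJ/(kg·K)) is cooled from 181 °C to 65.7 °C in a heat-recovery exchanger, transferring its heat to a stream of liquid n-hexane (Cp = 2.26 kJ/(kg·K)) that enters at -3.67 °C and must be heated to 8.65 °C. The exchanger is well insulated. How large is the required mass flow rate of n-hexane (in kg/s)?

ṁ_c = 87.3 kg/s

Heat released by hot stream: Q = 24.8 × 0.850 × (181 − 65.7) = 2430.5 kJ/s
Energy balance on cold side (adiabatic exchanger): Q = ṁ_c·Cp_c·(T_c,out − T_c,in)
ṁ_c = 2430.5 / [2.26 × (8.65 − -3.67)] = 87.293 kg/s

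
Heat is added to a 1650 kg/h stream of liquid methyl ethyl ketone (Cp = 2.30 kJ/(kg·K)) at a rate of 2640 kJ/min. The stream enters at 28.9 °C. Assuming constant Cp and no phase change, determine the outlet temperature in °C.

T_out = 70.6 °C

Q = 2640 kJ/min = 158400 kJ/h
ΔT = Q/(ṁ·Cp) = 158400/(1650×2.30) = 41.739 K
T_out = 28.9 + 41.739 = 70.639 °C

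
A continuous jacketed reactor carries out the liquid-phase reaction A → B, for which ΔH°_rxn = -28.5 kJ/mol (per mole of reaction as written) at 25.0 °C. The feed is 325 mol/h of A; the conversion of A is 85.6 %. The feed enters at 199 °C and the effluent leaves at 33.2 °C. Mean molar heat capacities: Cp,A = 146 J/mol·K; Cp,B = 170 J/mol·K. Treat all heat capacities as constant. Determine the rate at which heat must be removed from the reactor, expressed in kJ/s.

Q_out = 4.37 kJ/s

Extent of reaction ξ = 0.856 × 325 = 278.2 mol/h
Reaction term: ξ·ΔH°_rxn = 278.2 × -28.5 = -7928.7 kJ/h
Sensible, feed 199→25 °C: -8256.3 kJ/h
Outlet flows (mol/h): A 46.8, B 278.2
Sensible, products 25→33.2 °C: 443.84 kJ/h
Q = ΔH = -15741 kJ/h = -4.3725 kW
Heat removed = 4.3725 kJ/s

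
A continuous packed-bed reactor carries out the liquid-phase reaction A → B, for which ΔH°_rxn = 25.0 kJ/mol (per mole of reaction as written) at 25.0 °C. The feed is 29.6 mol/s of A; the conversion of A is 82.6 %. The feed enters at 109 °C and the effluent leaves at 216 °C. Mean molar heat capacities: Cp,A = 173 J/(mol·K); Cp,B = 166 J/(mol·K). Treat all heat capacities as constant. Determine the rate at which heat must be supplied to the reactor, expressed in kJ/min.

Extent of reaction ξ = 0.826 × 29.6 = 24.45 mol/s
Reaction term: ξ·ΔH°_rxn = 24.45 × 25.0 = 611.24 kJ/s
Sensible, feed 109→25 °C: -430.15 kJ/s
Outlet flows (mol/s): A 5.1504, B 24.45
Sensible, products 25→216 °C: 945.38 kJ/s
Q = ΔH = 1126.5 kJ/s = 1126.5 kW
Heat supplied = 67589 kJ/min

Q_in = 67600 kJ/min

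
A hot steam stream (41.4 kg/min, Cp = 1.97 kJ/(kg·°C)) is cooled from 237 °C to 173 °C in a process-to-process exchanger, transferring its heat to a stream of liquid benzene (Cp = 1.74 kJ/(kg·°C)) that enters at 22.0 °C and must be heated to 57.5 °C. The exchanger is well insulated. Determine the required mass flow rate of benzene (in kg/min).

ṁ_c = 84.5 kg/min

Heat released by hot stream: Q = 41.4 × 1.97 × (237 − 173) = 5219.7 kJ/min
Energy balance on cold side (adiabatic exchanger): Q = ṁ_c·Cp_c·(T_c,out − T_c,in)
ṁ_c = 5219.7 / [1.74 × (57.5 − 22.0)] = 84.502 kg/min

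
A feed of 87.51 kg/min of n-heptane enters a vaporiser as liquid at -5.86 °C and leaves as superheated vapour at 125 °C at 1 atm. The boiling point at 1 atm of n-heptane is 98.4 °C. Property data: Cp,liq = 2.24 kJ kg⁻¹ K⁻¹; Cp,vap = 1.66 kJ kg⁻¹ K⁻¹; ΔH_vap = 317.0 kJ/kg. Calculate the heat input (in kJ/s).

liquid -5.86→98.4 °C: 233.54 kJ/kg
vaporisation at 98.4 °C: 317 kJ/kg
vapour 98.4→125 °C: 44.156 kJ/kg
Δh = 233.54 + 317 + 44.156 = 594.7 kJ/kg
Q = ṁ·Δh = 87.51 kg/min × 594.7 kJ/kg = 52042 kJ/min
|Q| = 867.37 kW

Q = 867 kJ/s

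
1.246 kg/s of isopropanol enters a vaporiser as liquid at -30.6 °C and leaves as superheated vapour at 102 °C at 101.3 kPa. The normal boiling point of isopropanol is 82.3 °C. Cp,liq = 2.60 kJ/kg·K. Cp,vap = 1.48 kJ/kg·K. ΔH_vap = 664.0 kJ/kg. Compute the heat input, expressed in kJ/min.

liquid -30.6→82.3 °C: 293.54 kJ/kg
vaporisation at 82.3 °C: 664 kJ/kg
vapour 82.3→102 °C: 29.156 kJ/kg
Δh = 293.54 + 664 + 29.156 = 986.7 kJ/kg
Q = ṁ·Δh = 1.246 kg/s × 986.7 kJ/kg = 1229.4 kJ/s
|Q| = 1229.4 kW = 73765 kJ/min

Q = 73800 kJ/min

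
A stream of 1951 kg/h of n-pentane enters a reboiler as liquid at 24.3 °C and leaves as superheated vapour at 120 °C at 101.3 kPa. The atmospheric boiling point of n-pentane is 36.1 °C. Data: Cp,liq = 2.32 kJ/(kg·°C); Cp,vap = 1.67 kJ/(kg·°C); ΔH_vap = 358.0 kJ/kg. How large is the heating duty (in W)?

liquid 24.3→36.1 °C: 27.376 kJ/kg
vaporisation at 36.1 °C: 358 kJ/kg
vapour 36.1→120 °C: 140.11 kJ/kg
Δh = 27.376 + 358 + 140.11 = 525.49 kJ/kg
Q = ṁ·Δh = 1951 kg/h × 525.49 kJ/kg = 1.0252e+06 kJ/h
|Q| = 284.79 kW = 284790 W

Q = 285000 W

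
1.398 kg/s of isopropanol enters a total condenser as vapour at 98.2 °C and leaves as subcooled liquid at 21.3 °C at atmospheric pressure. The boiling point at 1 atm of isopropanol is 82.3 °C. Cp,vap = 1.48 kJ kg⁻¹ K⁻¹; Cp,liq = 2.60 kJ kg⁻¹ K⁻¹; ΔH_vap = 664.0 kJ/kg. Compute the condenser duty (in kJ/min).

vapour 98.2→82.3 °C: -23.532 kJ/kg
condensation at 82.3 °C: -664 kJ/kg
liquid 82.3→21.3 °C: -158.6 kJ/kg
Δh = -23.532 + -664 + -158.6 = -846.13 kJ/kg
Q = ṁ·Δh = 1.398 kg/s × -846.13 kJ/kg = -1182.9 kJ/s
|Q| = 1182.9 kW = 70974 kJ/min

Q_c = 71000 kJ/min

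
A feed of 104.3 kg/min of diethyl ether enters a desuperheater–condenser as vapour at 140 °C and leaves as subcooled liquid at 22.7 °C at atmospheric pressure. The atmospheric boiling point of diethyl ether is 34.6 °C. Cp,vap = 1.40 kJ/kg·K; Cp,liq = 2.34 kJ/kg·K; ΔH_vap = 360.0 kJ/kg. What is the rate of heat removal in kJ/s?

Q_c = 931 kJ/s

vapour 140→34.6 °C: -147.56 kJ/kg
condensation at 34.6 °C: -360 kJ/kg
liquid 34.6→22.7 °C: -27.846 kJ/kg
Δh = -147.56 + -360 + -27.846 = -535.41 kJ/kg
Q = ṁ·Δh = 104.3 kg/min × -535.41 kJ/kg = -55843 kJ/min
|Q| = 930.71 kW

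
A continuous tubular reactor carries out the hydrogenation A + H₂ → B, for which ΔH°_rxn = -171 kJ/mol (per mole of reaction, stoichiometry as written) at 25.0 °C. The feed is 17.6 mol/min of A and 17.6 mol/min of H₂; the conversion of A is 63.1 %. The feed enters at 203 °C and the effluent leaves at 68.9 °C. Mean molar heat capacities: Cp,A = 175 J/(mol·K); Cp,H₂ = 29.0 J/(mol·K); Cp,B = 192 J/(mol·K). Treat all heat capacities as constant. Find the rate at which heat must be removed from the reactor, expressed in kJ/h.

Q_out = 143000 kJ/h

Extent of reaction ξ = 0.631 × 17.6 = 11.106 mol/min
Reaction term: ξ·ΔH°_rxn = 11.106 × -171 = -1899.1 kJ/min
Sensible, feed 203→25 °C: -639.09 kJ/min
Outlet flows (mol/min): A 6.4944, H₂ 6.4944, B 11.106
Sensible, products 25→68.9 °C: 151.77 kJ/min
Q = ΔH = -2386.4 kJ/min = -39.773 kW
Heat removed = 143180 kJ/h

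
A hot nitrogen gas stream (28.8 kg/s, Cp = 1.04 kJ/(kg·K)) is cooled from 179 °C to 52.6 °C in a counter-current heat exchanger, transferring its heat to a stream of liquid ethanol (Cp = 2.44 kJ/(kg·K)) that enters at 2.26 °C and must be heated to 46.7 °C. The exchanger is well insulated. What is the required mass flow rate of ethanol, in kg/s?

ṁ_c = 34.9 kg/s

Heat released by hot stream: Q = 28.8 × 1.04 × (179 − 52.6) = 3785.9 kJ/s
Energy balance on cold side (adiabatic exchanger): Q = ṁ_c·Cp_c·(T_c,out − T_c,in)
ṁ_c = 3785.9 / [2.44 × (46.7 − 2.26)] = 34.915 kg/s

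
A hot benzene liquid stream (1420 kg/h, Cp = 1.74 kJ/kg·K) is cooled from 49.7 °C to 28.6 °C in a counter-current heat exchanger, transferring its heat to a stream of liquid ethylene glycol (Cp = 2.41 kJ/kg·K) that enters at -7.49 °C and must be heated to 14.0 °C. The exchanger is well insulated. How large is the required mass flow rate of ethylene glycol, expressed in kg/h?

Heat released by hot stream: Q = 1420 × 1.74 × (49.7 − 28.6) = 52134 kJ/h
Energy balance on cold side (adiabatic exchanger): Q = ṁ_c·Cp_c·(T_c,out − T_c,in)
ṁ_c = 52134 / [2.41 × (14.0 − -7.49)] = 1006.6 kg/h

ṁ_c = 1010 kg/h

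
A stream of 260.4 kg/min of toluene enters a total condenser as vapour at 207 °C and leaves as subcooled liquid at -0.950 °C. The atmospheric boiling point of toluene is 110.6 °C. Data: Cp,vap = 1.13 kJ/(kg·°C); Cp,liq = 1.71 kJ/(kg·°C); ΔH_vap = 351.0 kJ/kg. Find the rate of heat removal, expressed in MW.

vapour 207→110.6 °C: -108.93 kJ/kg
condensation at 110.6 °C: -351 kJ/kg
liquid 110.6→-0.950 °C: -190.75 kJ/kg
Δh = -108.93 + -351 + -190.75 = -650.68 kJ/kg
Q = ṁ·Δh = 260.4 kg/min × -650.68 kJ/kg = -169440 kJ/min
|Q| = 2824 kW = 2.824 MW

Q_c = 2.82 MW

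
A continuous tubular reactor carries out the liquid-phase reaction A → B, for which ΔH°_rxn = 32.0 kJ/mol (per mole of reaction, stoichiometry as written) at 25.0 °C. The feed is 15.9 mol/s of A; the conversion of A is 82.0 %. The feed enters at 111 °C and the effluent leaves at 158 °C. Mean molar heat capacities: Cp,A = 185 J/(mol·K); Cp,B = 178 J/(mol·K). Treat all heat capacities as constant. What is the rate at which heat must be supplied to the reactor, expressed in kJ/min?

Extent of reaction ξ = 0.820 × 15.9 = 13.038 mol/s
Reaction term: ξ·ΔH°_rxn = 13.038 × 32.0 = 417.22 kJ/s
Sensible, feed 111→25 °C: -252.97 kJ/s
Outlet flows (mol/s): A 2.862, B 13.038
Sensible, products 25→158 °C: 379.08 kJ/s
Q = ΔH = 543.33 kJ/s = 543.33 kW
Heat supplied = 32600 kJ/min

Q_in = 32600 kJ/min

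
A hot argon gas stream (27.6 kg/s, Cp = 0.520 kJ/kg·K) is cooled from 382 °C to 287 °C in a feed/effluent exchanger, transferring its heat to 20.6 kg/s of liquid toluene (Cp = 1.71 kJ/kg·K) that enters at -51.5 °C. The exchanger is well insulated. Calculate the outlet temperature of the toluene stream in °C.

T_c,out = -12.8 °C

Heat released by hot stream: Q = 27.6 × 0.520 × (382 − 287) = 1363.4 kJ/s
Energy balance on cold side (adiabatic exchanger): Q = ṁ_c·Cp_c·(T_c,out − T_c,in)
T_c,out = -51.5 + 1363.4/(20.6 × 1.71) = -12.794 °C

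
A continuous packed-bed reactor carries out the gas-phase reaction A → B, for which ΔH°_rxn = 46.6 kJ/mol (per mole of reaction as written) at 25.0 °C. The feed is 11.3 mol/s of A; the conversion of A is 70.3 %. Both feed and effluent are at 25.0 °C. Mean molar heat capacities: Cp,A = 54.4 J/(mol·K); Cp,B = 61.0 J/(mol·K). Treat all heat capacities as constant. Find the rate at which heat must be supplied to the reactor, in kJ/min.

Q_in = 22200 kJ/min

Extent of reaction ξ = 0.703 × 11.3 = 7.9439 mol/s
Reaction term: ξ·ΔH°_rxn = 7.9439 × 46.6 = 370.19 kJ/s
Q = ΔH = 370.19 kJ/s = 370.19 kW
Heat supplied = 22211 kJ/min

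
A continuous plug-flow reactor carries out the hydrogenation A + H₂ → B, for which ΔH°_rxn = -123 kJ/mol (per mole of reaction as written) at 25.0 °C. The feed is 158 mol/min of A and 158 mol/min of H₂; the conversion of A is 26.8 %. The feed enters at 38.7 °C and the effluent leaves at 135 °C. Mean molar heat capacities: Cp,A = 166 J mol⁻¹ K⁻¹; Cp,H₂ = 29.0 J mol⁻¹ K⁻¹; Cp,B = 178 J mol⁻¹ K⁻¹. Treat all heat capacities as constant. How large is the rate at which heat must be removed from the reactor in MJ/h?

Extent of reaction ξ = 0.268 × 158 = 42.344 mol/min
Reaction term: ξ·ΔH°_rxn = 42.344 × -123 = -5208.3 kJ/min
Sensible, feed 38.7→25 °C: -422.1 kJ/min
Outlet flows (mol/min): A 115.66, H₂ 115.66, B 42.344
Sensible, products 25→135 °C: 3309.9 kJ/min
Q = ΔH = -2320.5 kJ/min = -38.675 kW
Heat removed = 139.23 MJ/h

Q_out = 139 MJ/h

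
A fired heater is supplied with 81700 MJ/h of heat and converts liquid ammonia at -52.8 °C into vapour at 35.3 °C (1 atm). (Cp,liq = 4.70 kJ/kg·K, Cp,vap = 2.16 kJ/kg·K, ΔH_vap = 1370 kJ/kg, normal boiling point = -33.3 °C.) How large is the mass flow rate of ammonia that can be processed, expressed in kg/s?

Δh = 4.70×(-33.3−-52.8) + 1370 + 2.16×(35.3−-33.3) = 1609.8 kJ/kg
Q = 81700 MJ/h = 22694 kJ/s = 22694 kJ/s
ṁ = Q/Δh = 22694 / 1609.8 = 14.097 kg/s

ṁ = 14.1 kg/s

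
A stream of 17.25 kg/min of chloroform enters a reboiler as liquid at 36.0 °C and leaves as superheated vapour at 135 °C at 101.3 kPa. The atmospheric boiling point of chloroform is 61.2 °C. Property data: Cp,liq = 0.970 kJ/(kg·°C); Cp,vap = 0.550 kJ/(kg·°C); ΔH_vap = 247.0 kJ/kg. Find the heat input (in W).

liquid 36.0→61.2 °C: 24.444 kJ/kg
vaporisation at 61.2 °C: 247 kJ/kg
vapour 61.2→135 °C: 40.59 kJ/kg
Δh = 24.444 + 247 + 40.59 = 312.03 kJ/kg
Q = ṁ·Δh = 17.25 kg/min × 312.03 kJ/kg = 5382.6 kJ/min
|Q| = 89.71 kW = 89710 W

Q = 89700 W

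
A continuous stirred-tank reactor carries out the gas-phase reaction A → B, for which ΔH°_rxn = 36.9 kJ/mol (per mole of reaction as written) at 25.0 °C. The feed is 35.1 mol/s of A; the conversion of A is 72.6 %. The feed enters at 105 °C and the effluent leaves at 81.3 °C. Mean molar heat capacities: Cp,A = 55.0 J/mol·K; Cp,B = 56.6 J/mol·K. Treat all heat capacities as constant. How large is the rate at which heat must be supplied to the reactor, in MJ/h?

Q_in = 3230 MJ/h

Extent of reaction ξ = 0.726 × 35.1 = 25.483 mol/s
Reaction term: ξ·ΔH°_rxn = 25.483 × 36.9 = 940.31 kJ/s
Sensible, feed 105→25 °C: -154.44 kJ/s
Outlet flows (mol/s): A 9.6174, B 25.483
Sensible, products 25→81.3 °C: 110.98 kJ/s
Q = ΔH = 896.85 kJ/s = 896.85 kW
Heat supplied = 3228.7 MJ/h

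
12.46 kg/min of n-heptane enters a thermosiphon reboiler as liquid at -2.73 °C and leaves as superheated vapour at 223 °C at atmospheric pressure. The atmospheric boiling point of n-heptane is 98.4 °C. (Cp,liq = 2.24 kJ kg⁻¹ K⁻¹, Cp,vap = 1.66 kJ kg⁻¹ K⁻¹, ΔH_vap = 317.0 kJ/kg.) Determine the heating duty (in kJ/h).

Q = 561000 kJ/h

liquid -2.73→98.4 °C: 226.53 kJ/kg
vaporisation at 98.4 °C: 317 kJ/kg
vapour 98.4→223 °C: 206.84 kJ/kg
Δh = 226.53 + 317 + 206.84 = 750.37 kJ/kg
Q = ṁ·Δh = 12.46 kg/min × 750.37 kJ/kg = 9349.6 kJ/min
|Q| = 155.83 kW = 560970 kJ/h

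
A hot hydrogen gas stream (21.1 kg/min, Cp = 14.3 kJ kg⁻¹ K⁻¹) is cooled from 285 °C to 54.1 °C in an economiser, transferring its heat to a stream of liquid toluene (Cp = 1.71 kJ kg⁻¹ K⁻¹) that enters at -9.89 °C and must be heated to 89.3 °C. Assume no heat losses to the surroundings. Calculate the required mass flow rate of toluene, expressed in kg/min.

ṁ_c = 411 kg/min

Heat released by hot stream: Q = 21.1 × 14.3 × (285 − 54.1) = 69669 kJ/min
Energy balance on cold side (adiabatic exchanger): Q = ṁ_c·Cp_c·(T_c,out − T_c,in)
ṁ_c = 69669 / [1.71 × (89.3 − -9.89)] = 410.75 kg/min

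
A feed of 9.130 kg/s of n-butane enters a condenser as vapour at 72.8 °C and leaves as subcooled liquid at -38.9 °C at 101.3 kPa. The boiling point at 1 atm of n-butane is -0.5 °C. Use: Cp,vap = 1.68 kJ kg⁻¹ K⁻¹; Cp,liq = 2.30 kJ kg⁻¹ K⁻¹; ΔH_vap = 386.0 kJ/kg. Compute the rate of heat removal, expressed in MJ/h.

Q_c = 19600 MJ/h

vapour 72.8→-0.5 °C: -123.14 kJ/kg
condensation at -0.5 °C: -386 kJ/kg
liquid -0.5→-38.9 °C: -88.32 kJ/kg
Δh = -123.14 + -386 + -88.32 = -597.46 kJ/kg
Q = ṁ·Δh = 9.130 kg/s × -597.46 kJ/kg = -5454.8 kJ/s
|Q| = 5454.8 kW = 19637 MJ/h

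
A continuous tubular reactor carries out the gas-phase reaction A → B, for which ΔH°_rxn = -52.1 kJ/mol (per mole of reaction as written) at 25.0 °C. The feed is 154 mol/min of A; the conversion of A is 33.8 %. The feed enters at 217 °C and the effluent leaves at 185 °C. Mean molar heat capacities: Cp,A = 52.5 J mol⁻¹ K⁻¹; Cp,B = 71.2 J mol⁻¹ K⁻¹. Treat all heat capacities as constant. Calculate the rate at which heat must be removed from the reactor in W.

Q_out = 46900 W

Extent of reaction ξ = 0.338 × 154 = 52.052 mol/min
Reaction term: ξ·ΔH°_rxn = 52.052 × -52.1 = -2711.9 kJ/min
Sensible, feed 217→25 °C: -1552.3 kJ/min
Outlet flows (mol/min): A 101.95, B 52.052
Sensible, products 25→185 °C: 1449.3 kJ/min
Q = ΔH = -2814.9 kJ/min = -46.915 kW
Heat removed = 46915 W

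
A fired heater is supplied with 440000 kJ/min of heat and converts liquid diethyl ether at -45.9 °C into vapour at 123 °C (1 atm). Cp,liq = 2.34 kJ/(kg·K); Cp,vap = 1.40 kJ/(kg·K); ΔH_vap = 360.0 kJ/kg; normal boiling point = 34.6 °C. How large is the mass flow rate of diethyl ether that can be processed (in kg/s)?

Δh = 2.34×(34.6−-45.9) + 360.0 + 1.40×(123−34.6) = 672.13 kJ/kg
Q = 440000 kJ/min = 7333.3 kJ/s = 7333.3 kJ/s
ṁ = Q/Δh = 7333.3 / 672.13 = 10.911 kg/s

ṁ = 10.9 kg/s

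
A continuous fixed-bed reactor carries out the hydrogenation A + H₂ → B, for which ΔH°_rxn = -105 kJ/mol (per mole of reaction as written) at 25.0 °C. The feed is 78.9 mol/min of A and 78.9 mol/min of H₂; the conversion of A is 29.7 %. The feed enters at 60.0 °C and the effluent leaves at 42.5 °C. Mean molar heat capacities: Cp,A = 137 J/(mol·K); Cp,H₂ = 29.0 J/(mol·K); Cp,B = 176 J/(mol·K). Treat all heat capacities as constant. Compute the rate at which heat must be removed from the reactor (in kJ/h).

Extent of reaction ξ = 0.297 × 78.9 = 23.433 mol/min
Reaction term: ξ·ΔH°_rxn = 23.433 × -105 = -2460.5 kJ/min
Sensible, feed 60.0→25 °C: -458.41 kJ/min
Outlet flows (mol/min): A 55.467, H₂ 55.467, B 23.433
Sensible, products 25→42.5 °C: 233.31 kJ/min
Q = ΔH = -2685.6 kJ/min = -44.76 kW
Heat removed = 161140 kJ/h

Q_out = 161000 kJ/h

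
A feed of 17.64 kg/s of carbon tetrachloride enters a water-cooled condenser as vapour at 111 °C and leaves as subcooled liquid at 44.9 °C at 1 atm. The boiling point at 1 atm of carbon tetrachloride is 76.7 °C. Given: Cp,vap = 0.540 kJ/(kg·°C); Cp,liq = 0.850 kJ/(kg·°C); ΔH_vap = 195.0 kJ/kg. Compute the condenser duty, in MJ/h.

vapour 111→76.7 °C: -18.522 kJ/kg
condensation at 76.7 °C: -195 kJ/kg
liquid 76.7→44.9 °C: -27.03 kJ/kg
Δh = -18.522 + -195 + -27.03 = -240.55 kJ/kg
Q = ṁ·Δh = 17.64 kg/s × -240.55 kJ/kg = -4243.3 kJ/s
|Q| = 4243.3 kW = 15276 MJ/h

Q_c = 15300 MJ/h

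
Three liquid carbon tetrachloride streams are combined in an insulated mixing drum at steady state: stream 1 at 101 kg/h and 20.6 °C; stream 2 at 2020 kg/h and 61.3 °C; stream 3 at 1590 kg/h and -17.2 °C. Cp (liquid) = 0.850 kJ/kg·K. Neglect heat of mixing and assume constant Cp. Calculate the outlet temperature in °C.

T_out = 26.6 °C

Energy balance with Q = 0: Σ ṁᵢCp,ᵢ(T_out − Tᵢ) = 0
Σ ṁᵢCp,ᵢTᵢ = 101×0.850×20.6 + 2020×0.850×61.3 + 1590×0.850×-17.2 = 83775
Σ ṁᵢCp,ᵢ = 101×0.850 + 2020×0.850 + 1590×0.850 = 3154.3
T_out = 83775 / 3154.3 = 26.559 °C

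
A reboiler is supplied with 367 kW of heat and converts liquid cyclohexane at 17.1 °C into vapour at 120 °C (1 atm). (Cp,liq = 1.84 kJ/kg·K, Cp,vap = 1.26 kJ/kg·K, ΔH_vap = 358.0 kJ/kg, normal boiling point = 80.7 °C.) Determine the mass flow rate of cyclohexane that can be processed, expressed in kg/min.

ṁ = 42.0 kg/min

Δh = 1.84×(80.7−17.1) + 358.0 + 1.26×(120−80.7) = 524.54 kJ/kg
Q = 367 kW = 367 kJ/s = 22020 kJ/min
ṁ = Q/Δh = 22020 / 524.54 = 41.979 kg/min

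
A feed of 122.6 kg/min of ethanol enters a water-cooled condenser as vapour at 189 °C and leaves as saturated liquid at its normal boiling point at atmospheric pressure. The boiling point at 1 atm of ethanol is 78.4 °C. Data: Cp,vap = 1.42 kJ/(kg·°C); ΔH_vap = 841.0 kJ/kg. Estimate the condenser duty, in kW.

Q_c = 2040 kW

vapour 189→78.4 °C: -157.05 kJ/kg
condensation at 78.4 °C: -841 kJ/kg
Δh = -157.05 + -841 = -998.05 kJ/kg
Q = ṁ·Δh = 122.6 kg/min × -998.05 kJ/kg = -122360 kJ/min
|Q| = 2039.4 kW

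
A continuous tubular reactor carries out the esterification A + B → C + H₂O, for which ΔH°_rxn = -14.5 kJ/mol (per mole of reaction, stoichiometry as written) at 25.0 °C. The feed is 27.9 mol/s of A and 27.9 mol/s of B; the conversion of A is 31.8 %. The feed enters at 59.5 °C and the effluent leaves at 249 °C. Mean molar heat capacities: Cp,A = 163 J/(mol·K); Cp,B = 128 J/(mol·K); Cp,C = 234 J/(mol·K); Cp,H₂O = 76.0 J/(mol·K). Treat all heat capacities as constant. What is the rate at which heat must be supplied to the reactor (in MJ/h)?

Q_in = 5210 MJ/h

Extent of reaction ξ = 0.318 × 27.9 = 8.8722 mol/s
Reaction term: ξ·ΔH°_rxn = 8.8722 × -14.5 = -128.65 kJ/s
Sensible, feed 59.5→25 °C: -280.1 kJ/s
Outlet flows (mol/s): A 19.028, B 19.028, C 8.8722, H₂O 8.8722
Sensible, products 25→249 °C: 1856.4 kJ/s
Q = ΔH = 1447.6 kJ/s = 1447.6 kW
Heat supplied = 5211.5 MJ/h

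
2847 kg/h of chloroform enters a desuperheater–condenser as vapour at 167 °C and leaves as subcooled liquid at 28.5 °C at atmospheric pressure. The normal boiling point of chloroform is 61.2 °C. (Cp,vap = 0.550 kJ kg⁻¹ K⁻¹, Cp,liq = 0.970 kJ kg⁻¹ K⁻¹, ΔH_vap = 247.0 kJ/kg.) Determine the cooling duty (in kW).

vapour 167→61.2 °C: -58.19 kJ/kg
condensation at 61.2 °C: -247 kJ/kg
liquid 61.2→28.5 °C: -31.719 kJ/kg
Δh = -58.19 + -247 + -31.719 = -336.91 kJ/kg
Q = ṁ·Δh = 2847 kg/h × -336.91 kJ/kg = -959180 kJ/h
|Q| = 266.44 kW

Q_c = 266 kW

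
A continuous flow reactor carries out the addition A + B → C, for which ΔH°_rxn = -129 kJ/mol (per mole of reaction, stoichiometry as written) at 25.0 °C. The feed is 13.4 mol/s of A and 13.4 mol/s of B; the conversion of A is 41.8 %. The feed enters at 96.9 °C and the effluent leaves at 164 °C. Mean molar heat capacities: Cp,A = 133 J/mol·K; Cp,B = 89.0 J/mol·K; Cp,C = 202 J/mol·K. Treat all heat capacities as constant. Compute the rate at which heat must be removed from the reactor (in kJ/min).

Extent of reaction ξ = 0.418 × 13.4 = 5.6012 mol/s
Reaction term: ξ·ΔH°_rxn = 5.6012 × -129 = -722.55 kJ/s
Sensible, feed 96.9→25 °C: -213.89 kJ/s
Outlet flows (mol/s): A 7.7988, B 7.7988, C 5.6012
Sensible, products 25→164 °C: 397.93 kJ/s
Q = ΔH = -538.52 kJ/s = -538.52 kW
Heat removed = 32311 kJ/min

Q_out = 32300 kJ/min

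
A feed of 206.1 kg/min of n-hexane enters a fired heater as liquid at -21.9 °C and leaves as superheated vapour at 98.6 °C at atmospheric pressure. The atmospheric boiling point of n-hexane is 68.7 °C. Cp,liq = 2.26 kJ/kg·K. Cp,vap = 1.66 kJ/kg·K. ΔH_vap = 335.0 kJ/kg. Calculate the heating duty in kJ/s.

Q = 2020 kJ/s

liquid -21.9→68.7 °C: 204.76 kJ/kg
vaporisation at 68.7 °C: 335 kJ/kg
vapour 68.7→98.6 °C: 49.634 kJ/kg
Δh = 204.76 + 335 + 49.634 = 589.39 kJ/kg
Q = ṁ·Δh = 206.1 kg/min × 589.39 kJ/kg = 121470 kJ/min
|Q| = 2024.6 kW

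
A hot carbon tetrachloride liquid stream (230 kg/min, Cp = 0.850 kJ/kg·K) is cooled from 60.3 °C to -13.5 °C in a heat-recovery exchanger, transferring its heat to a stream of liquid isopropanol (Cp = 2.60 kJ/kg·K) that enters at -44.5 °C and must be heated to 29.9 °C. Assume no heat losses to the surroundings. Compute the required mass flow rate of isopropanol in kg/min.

Heat released by hot stream: Q = 230 × 0.850 × (60.3 − -13.5) = 14428 kJ/min
Energy balance on cold side (adiabatic exchanger): Q = ṁ_c·Cp_c·(T_c,out − T_c,in)
ṁ_c = 14428 / [2.60 × (29.9 − -44.5)] = 74.586 kg/min

ṁ_c = 74.6 kg/min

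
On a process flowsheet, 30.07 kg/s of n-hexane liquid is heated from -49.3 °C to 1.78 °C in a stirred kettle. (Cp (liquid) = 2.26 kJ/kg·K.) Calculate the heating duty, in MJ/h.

Q = 12500 MJ/h

Q = ṁ·Cp·ΔT = 30.07 × 2.26 × (1.78 − -49.3) = 3471.3 kJ/s
Heating duty = 12497 MJ/h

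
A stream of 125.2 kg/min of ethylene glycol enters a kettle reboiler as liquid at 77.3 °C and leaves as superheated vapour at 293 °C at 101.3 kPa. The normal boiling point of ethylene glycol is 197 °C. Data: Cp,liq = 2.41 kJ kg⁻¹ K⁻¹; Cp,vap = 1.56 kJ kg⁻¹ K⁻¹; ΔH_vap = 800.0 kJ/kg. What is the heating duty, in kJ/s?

Q = 2580 kJ/s

liquid 77.3→197 °C: 288.48 kJ/kg
vaporisation at 197 °C: 800 kJ/kg
vapour 197→293 °C: 149.76 kJ/kg
Δh = 288.48 + 800 + 149.76 = 1238.2 kJ/kg
Q = ṁ·Δh = 125.2 kg/min × 1238.2 kJ/kg = 155030 kJ/min
|Q| = 2583.8 kW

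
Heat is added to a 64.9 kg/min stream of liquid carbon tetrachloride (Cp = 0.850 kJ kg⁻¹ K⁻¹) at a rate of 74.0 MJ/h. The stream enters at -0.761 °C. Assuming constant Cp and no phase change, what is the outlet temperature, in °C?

Q = 74.0 MJ/h = 1233.3 kJ/min
ΔT = Q/(ṁ·Cp) = 1233.3/(64.9×0.850) = 22.357 K
T_out = -0.761 + 22.357 = 21.596 °C

T_out = 21.6 °C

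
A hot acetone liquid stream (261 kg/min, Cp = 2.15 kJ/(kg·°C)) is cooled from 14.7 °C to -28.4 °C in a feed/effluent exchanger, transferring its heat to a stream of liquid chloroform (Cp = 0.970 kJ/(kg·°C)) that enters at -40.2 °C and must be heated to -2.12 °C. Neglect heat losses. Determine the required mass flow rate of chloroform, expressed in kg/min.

Heat released by hot stream: Q = 261 × 2.15 × (14.7 − -28.4) = 24186 kJ/min
Energy balance on cold side (adiabatic exchanger): Q = ṁ_c·Cp_c·(T_c,out − T_c,in)
ṁ_c = 24186 / [0.970 × (-2.12 − -40.2)] = 654.77 kg/min

ṁ_c = 655 kg/min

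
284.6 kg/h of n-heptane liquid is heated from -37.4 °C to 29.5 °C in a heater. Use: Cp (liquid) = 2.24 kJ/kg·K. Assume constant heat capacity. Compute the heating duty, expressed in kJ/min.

Q = ṁ·Cp·ΔT = 284.6 × 2.24 × (29.5 − -37.4) = 42649 kJ/h
Converting: 42649 / 3600 s = 11.847 kW
Heating duty = 710.82 kJ/min

Q = 711 kJ/min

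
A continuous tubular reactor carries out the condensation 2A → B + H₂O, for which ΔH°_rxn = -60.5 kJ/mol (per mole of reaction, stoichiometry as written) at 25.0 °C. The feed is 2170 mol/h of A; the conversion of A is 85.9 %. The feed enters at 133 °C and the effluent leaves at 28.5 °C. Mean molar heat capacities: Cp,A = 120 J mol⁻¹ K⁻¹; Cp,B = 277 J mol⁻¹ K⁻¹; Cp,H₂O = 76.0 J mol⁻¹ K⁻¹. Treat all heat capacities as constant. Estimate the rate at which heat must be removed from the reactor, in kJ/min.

Q_out = 1390 kJ/min

Extent of reaction ξ = 0.859 × 2170 / 2 = 932.01 mol/h
Reaction term: ξ·ΔH°_rxn = 932.01 × -60.5 = -56387 kJ/h
Sensible, feed 133→25 °C: -28123 kJ/h
Outlet flows (mol/h): A 305.97, B 932.01, H₂O 932.01
Sensible, products 25→28.5 °C: 1280 kJ/h
Q = ΔH = -83230 kJ/h = -23.119 kW
Heat removed = 1387.2 kJ/min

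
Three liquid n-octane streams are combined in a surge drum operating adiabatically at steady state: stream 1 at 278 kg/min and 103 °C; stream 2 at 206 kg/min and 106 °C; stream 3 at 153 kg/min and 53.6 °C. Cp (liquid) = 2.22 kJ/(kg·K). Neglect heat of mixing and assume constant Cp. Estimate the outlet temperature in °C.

Energy balance with Q = 0: Σ ṁᵢCp,ᵢ(T_out − Tᵢ) = 0
Σ ṁᵢCp,ᵢTᵢ = 278×2.22×103 + 206×2.22×106 + 153×2.22×53.6 = 130250
Σ ṁᵢCp,ᵢ = 278×2.22 + 206×2.22 + 153×2.22 = 1414.1
T_out = 130250 / 1414.1 = 92.105 °C

T_out = 92.1 °C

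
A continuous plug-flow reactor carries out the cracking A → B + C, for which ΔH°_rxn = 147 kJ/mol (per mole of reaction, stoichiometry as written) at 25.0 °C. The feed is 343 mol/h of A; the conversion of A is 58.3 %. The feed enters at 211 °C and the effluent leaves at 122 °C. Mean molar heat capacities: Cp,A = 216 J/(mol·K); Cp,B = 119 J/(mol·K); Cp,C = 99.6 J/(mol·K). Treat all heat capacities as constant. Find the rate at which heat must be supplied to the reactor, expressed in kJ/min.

Q_in = 381 kJ/min

Extent of reaction ξ = 0.583 × 343 = 199.97 mol/h
Reaction term: ξ·ΔH°_rxn = 199.97 × 147 = 29395 kJ/h
Sensible, feed 211→25 °C: -13780 kJ/h
Outlet flows (mol/h): A 143.03, B 199.97, C 199.97
Sensible, products 25→122 °C: 7237 kJ/h
Q = ΔH = 22852 kJ/h = 6.3478 kW
Heat supplied = 380.87 kJ/min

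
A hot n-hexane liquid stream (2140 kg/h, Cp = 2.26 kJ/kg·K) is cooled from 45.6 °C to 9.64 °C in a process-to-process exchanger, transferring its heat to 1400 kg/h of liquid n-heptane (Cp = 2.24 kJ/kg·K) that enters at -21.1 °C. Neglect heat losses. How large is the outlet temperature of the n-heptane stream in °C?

T_c,out = 34.4 °C

Heat released by hot stream: Q = 2140 × 2.26 × (45.6 − 9.64) = 173920 kJ/h
Energy balance on cold side (adiabatic exchanger): Q = ṁ_c·Cp_c·(T_c,out − T_c,in)
T_c,out = -21.1 + 173920/(1400 × 2.24) = 34.358 °C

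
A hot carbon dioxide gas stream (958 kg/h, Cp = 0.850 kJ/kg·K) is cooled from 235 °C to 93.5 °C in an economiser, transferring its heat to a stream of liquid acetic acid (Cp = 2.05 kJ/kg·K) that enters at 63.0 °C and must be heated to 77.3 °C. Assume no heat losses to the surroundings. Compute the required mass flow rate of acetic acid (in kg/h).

Heat released by hot stream: Q = 958 × 0.850 × (235 − 93.5) = 115220 kJ/h
Energy balance on cold side (adiabatic exchanger): Q = ṁ_c·Cp_c·(T_c,out − T_c,in)
ṁ_c = 115220 / [2.05 × (77.3 − 63.0)] = 3930.5 kg/h

ṁ_c = 3930 kg/h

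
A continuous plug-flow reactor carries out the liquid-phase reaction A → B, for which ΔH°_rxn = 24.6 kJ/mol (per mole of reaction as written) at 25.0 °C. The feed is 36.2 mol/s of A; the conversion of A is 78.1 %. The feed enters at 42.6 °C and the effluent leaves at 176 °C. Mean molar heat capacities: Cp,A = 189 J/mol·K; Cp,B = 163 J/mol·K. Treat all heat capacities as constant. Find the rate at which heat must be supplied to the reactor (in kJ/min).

Q_in = 89800 kJ/min

Extent of reaction ξ = 0.781 × 36.2 = 28.272 mol/s
Reaction term: ξ·ΔH°_rxn = 28.272 × 24.6 = 695.5 kJ/s
Sensible, feed 42.6→25 °C: -120.42 kJ/s
Outlet flows (mol/s): A 7.9278, B 28.272
Sensible, products 25→176 °C: 922.12 kJ/s
Q = ΔH = 1497.2 kJ/s = 1497.2 kW
Heat supplied = 89832 kJ/min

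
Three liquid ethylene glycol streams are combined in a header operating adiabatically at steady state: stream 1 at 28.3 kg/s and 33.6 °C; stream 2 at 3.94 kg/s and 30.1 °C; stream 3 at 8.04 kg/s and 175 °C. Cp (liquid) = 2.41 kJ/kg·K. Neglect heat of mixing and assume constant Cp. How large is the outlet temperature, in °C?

No heat crosses the boundary, so H_out = H_in.
Σ ṁᵢCp,ᵢTᵢ = 28.3×2.41×33.6 + 3.94×2.41×30.1 + 8.04×2.41×175 = 5968.3
Σ ṁᵢCp,ᵢ = 28.3×2.41 + 3.94×2.41 + 8.04×2.41 = 97.075
T_out = 5968.3 / 97.075 = 61.481 °C

T_out = 61.5 °C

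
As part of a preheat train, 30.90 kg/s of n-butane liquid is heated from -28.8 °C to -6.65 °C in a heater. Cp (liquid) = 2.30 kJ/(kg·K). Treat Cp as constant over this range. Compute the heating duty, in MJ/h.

Q = 5670 MJ/h

Q = ṁ·Cp·ΔT = 30.90 × 2.30 × (-6.65 − -28.8) = 1574.2 kJ/s
Heating duty = 5667.1 MJ/h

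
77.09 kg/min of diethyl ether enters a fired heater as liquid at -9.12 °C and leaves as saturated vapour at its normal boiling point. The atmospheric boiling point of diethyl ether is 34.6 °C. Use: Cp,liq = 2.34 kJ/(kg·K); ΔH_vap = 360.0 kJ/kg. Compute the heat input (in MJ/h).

Q = 2140 MJ/h

liquid -9.12→34.6 °C: 102.3 kJ/kg
vaporisation at 34.6 °C: 360 kJ/kg
Δh = 102.3 + 360 = 462.3 kJ/kg
Q = ṁ·Δh = 77.09 kg/min × 462.3 kJ/kg = 35639 kJ/min
|Q| = 593.98 kW = 2138.3 MJ/h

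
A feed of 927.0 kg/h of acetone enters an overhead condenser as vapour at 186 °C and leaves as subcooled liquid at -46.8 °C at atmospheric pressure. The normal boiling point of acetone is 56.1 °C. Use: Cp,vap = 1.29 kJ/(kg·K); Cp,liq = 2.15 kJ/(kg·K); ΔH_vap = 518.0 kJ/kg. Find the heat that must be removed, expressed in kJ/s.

Q_c = 234 kJ/s

vapour 186→56.1 °C: -167.57 kJ/kg
condensation at 56.1 °C: -518 kJ/kg
liquid 56.1→-46.8 °C: -221.24 kJ/kg
Δh = -167.57 + -518 + -221.24 = -906.81 kJ/kg
Q = ṁ·Δh = 927.0 kg/h × -906.81 kJ/kg = -840610 kJ/h
|Q| = 233.5 kW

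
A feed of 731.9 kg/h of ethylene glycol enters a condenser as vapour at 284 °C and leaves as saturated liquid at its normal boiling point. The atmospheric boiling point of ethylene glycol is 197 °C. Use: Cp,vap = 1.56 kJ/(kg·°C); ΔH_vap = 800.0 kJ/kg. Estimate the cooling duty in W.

Q_c = 190000 W

vapour 284→197 °C: -135.72 kJ/kg
condensation at 197 °C: -800 kJ/kg
Δh = -135.72 + -800 = -935.72 kJ/kg
Q = ṁ·Δh = 731.9 kg/h × -935.72 kJ/kg = -684850 kJ/h
|Q| = 190.24 kW = 190240 W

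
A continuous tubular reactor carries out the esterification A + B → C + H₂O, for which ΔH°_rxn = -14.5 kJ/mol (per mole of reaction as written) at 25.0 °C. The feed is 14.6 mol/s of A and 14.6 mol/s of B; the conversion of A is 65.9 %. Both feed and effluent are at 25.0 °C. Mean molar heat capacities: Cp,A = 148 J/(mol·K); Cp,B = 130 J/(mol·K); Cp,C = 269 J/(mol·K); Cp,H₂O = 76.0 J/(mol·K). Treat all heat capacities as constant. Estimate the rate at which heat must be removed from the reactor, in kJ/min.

Q_out = 8370 kJ/min

Extent of reaction ξ = 0.659 × 14.6 = 9.6214 mol/s
Reaction term: ξ·ΔH°_rxn = 9.6214 × -14.5 = -139.51 kJ/s
Q = ΔH = -139.51 kJ/s = -139.51 kW
Heat removed = 8370.6 kJ/min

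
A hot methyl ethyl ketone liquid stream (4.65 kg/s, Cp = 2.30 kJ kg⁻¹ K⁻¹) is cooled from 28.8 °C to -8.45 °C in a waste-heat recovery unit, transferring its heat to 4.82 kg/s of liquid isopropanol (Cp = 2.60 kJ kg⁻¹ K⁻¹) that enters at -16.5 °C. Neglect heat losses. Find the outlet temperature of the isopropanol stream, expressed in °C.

Heat released by hot stream: Q = 4.65 × 2.30 × (28.8 − -8.45) = 398.39 kJ/s
Energy balance on cold side (adiabatic exchanger): Q = ṁ_c·Cp_c·(T_c,out − T_c,in)
T_c,out = -16.5 + 398.39/(4.82 × 2.60) = 15.29 °C

T_c,out = 15.3 °C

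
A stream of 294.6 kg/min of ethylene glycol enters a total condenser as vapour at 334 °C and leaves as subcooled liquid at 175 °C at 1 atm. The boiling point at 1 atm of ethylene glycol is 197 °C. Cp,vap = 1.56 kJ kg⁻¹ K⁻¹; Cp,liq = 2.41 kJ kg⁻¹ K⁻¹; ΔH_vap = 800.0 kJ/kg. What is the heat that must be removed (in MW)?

Q_c = 5.24 MW

vapour 334→197 °C: -213.72 kJ/kg
condensation at 197 °C: -800 kJ/kg
liquid 197→175 °C: -53.02 kJ/kg
Δh = -213.72 + -800 + -53.02 = -1066.7 kJ/kg
Q = ṁ·Δh = 294.6 kg/min × -1066.7 kJ/kg = -314260 kJ/min
|Q| = 5237.7 kW = 5.2377 MW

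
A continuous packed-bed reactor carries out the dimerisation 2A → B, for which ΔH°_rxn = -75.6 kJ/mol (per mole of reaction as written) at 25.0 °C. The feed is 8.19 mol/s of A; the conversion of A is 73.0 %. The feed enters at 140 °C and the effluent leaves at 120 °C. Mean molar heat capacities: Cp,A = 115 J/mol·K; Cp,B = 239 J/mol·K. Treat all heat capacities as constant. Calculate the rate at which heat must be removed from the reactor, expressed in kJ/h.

Q_out = 872000 kJ/h

Extent of reaction ξ = 0.730 × 8.19 / 2 = 2.9893 mol/s
Reaction term: ξ·ΔH°_rxn = 2.9893 × -75.6 = -225.99 kJ/s
Sensible, feed 140→25 °C: -108.31 kJ/s
Outlet flows (mol/s): A 2.2113, B 2.9893
Sensible, products 25→120 °C: 92.032 kJ/s
Q = ΔH = -242.28 kJ/s = -242.28 kW
Heat removed = 872190 kJ/h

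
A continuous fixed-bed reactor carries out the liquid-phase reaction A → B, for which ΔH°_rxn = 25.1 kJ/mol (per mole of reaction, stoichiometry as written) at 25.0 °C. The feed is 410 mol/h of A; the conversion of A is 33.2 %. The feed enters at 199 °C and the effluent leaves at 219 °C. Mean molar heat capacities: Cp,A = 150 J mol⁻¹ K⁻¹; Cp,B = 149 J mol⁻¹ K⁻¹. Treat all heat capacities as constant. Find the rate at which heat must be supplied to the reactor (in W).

Extent of reaction ξ = 0.332 × 410 = 136.12 mol/h
Reaction term: ξ·ΔH°_rxn = 136.12 × 25.1 = 3416.6 kJ/h
Sensible, feed 199→25 °C: -10701 kJ/h
Outlet flows (mol/h): A 273.88, B 136.12
Sensible, products 25→219 °C: 11905 kJ/h
Q = ΔH = 4620.2 kJ/h = 1.2834 kW
Heat supplied = 1283.4 W

Q_in = 1280 W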